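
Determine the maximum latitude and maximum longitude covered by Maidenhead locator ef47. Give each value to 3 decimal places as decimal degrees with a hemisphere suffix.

Field E=4, F=5: +4·20° lon, +5·10° lat → SW at lon -100°, lat -40°.
Square 4, 7: +4·2° lon, +7·1° lat → SW at lon -92°, lat -33°.
Cell spans 2° lon × 1° lat. NE corner is SW corner plus one full cell.
latitude 32.000° S, longitude 90.000° W.

32.000° S, 90.000° W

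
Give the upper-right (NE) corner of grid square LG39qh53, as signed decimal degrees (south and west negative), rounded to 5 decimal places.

-20.69167, 47.38333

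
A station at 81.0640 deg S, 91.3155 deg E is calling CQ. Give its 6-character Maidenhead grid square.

Shift to the Maidenhead origin (180°W, 90°S): lon 271.3155, lat 8.9360.
Field (20°×10°, letters A–R): 271.3155/20 → 13 → N, 8.9360/10 → 0 → A; chars NA.
Square (2°×1°, digits 0–9): 11.3155/2 → 5, 8.9360/1 → 8; chars 58.
Subsquare (5′×2.5′, letters a–x): 1.3155/0.0833333 → 15 → p, 0.9360/0.0416667 → 22 → w; chars pw.

NA58pw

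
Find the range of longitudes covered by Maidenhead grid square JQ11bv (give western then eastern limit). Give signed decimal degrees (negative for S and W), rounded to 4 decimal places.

2.0833, 2.1667

Field J=9, Q=16: +9·20° lon, +16·10° lat → SW at lon 0°, lat 70°.
Square 1, 1: +1·2° lon, +1·1° lat → SW at lon 2°, lat 71°.
Subsquare b=1, v=21: +1·0.0833333° lon, +21·0.0416667° lat → SW at lon 2.08333°, lat 71.875°.
Cell spans 0.0833333° lon × 0.0416667° lat.
west 2.0833, east 2.1667.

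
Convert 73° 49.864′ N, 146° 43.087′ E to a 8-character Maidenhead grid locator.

QQ33it69

Add 180° to longitude and 90° to latitude: 326.71812, 163.83107.
Field: lon ⌊326.71812/20⌋ = 16 → Q; lat ⌊163.83107/10⌋ = 16 → Q.
Square: lon ⌊6.71812/2⌋ = 3; lat ⌊3.83107/1⌋ = 3.
Subsquare: lon ⌊0.71812/0.0833333⌋ = 8 → i; lat ⌊0.83107/0.0416667⌋ = 19 → t.
Extended square: lon ⌊0.05145/0.00833333⌋ = 6; lat ⌊0.03940/0.00416667⌋ = 9.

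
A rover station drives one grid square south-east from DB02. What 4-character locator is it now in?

DB11

Longitude square 0; +1 → 1.
Latitude square 2; −1 → 1.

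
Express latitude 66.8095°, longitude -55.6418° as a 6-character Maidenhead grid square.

Shift to the Maidenhead origin (180°W, 90°S): lon 124.3582, lat 156.8095.
Field: lon ⌊124.3582/20⌋ = 6 → G; lat ⌊156.8095/10⌋ = 15 → P.
Square: lon ⌊4.3582/2⌋ = 2; lat ⌊6.8095/1⌋ = 6.
Subsquare: lon ⌊0.3582/0.0833333⌋ = 4 → e; lat ⌊0.8095/0.0416667⌋ = 19 → t.

GP26et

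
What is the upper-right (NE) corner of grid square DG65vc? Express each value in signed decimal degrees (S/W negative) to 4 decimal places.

Field D=3, G=6: +3·20° lon, +6·10° lat → SW at lon -120°, lat -30°.
Square 6, 5: +6·2° lon, +5·1° lat → SW at lon -108°, lat -25°.
Subsquare v=21, c=2: +21·0.0833333° lon, +2·0.0416667° lat → SW at lon -106.25°, lat -24.9167°.
Cell spans 0.0833333° lon × 0.0416667° lat. NE corner is SW corner plus one full cell.
latitude -24.8750, longitude -106.1667.

-24.8750, -106.1667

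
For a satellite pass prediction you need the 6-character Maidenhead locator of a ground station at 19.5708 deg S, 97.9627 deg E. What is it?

NH80xk

Offset from 180°W / 90°S: lon 277.9627°, lat 70.4292°.
Field (20°×10°, letters A–R): lon ⌊277.9627/20⌋ = 13 → N; lat ⌊70.4292/10⌋ = 7 → H.
Square (2°×1°, digits 0–9): lon ⌊17.9627/2⌋ = 8; lat ⌊0.4292/1⌋ = 0.
Subsquare (5′×2.5′, letters a–x): lon ⌊1.9627/0.0833333⌋ = 23 → x; lat ⌊0.4292/0.0416667⌋ = 10 → k.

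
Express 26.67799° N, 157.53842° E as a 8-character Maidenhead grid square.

Shift to the Maidenhead origin (180°W, 90°S): lon 337.53842, lat 116.67799.
Field: 337.53842/20 → 16 → Q, 116.67799/10 → 11 → L; chars QL.
Square: 17.53842/2 → 8, 6.67799/1 → 6; chars 86.
Subsquare: 1.53842/0.0833333 → 18 → s, 0.67799/0.0416667 → 16 → q; chars sq.
Extended square: 0.03842/0.00833333 → 4, 0.01132/0.00416667 → 2; chars 42.

QL86sq42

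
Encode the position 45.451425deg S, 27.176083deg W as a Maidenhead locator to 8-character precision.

HE64jn81

Offset from 180°W / 90°S: lon 152.82392°, lat 44.54857°.
Field: 152.82392/20 → 7 → H, 44.54857/10 → 4 → E; chars HE.
Square: 12.82392/2 → 6, 4.54857/1 → 4; chars 64.
Subsquare: 0.82392/0.0833333 → 9 → j, 0.54857/0.0416667 → 13 → n; chars jn.
Extended square: 0.07392/0.00833333 → 8, 0.00691/0.00416667 → 1; chars 81.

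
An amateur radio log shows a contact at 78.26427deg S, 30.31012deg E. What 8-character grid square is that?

Add 180° to longitude and 90° to latitude: 210.31012, 11.73573.
Field (20°×10°, letters A–R): lon ⌊210.31012/20⌋ = 10 → K; lat ⌊11.73573/10⌋ = 1 → B.
Square (2°×1°, digits 0–9): lon ⌊10.31012/2⌋ = 5; lat ⌊1.73573/1⌋ = 1.
Subsquare (5′×2.5′, letters a–x): lon ⌊0.31012/0.0833333⌋ = 3 → d; lat ⌊0.73573/0.0416667⌋ = 17 → r.
Extended square (30″×15″, digits 0–9): lon ⌊0.06012/0.00833333⌋ = 7; lat ⌊0.02740/0.00416667⌋ = 6.

KB51dr76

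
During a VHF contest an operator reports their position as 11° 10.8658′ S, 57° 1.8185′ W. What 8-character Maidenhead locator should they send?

GH18lt66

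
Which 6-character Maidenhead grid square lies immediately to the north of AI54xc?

AI54xd

Latitude subsquare c = 2; +1 → 3 = d.
The longitude characters are unchanged.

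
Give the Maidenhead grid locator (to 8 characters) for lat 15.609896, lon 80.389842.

NK05eo66

Offset from 180°W / 90°S: lon 260.38984°, lat 105.60990°.
Field (20°×10°, letters A–R): lon ⌊260.38984/20⌋ = 13 → N; lat ⌊105.60990/10⌋ = 10 → K.
Square (2°×1°, digits 0–9): lon ⌊0.38984/2⌋ = 0; lat ⌊5.60990/1⌋ = 5.
Subsquare (5′×2.5′, letters a–x): lon ⌊0.38984/0.0833333⌋ = 4 → e; lat ⌊0.60990/0.0416667⌋ = 14 → o.
Extended square (30″×15″, digits 0–9): lon ⌊0.05651/0.00833333⌋ = 6; lat ⌊0.02656/0.00416667⌋ = 6.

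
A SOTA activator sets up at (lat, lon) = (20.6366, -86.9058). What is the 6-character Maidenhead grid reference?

EL60np

Shift to the Maidenhead origin (180°W, 90°S): lon 93.0942, lat 110.6366.
Field: lon ⌊93.0942/20⌋ = 4 → E; lat ⌊110.6366/10⌋ = 11 → L.
Square: lon ⌊13.0942/2⌋ = 6; lat ⌊0.6366/1⌋ = 0.
Subsquare: lon ⌊1.0942/0.0833333⌋ = 13 → n; lat ⌊0.6366/0.0416667⌋ = 15 → p.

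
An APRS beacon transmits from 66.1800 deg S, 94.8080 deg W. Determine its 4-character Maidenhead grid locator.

Add 180° to longitude and 90° to latitude: 85.19, 23.82.
Field (20°×10°, letters A–R): lon ⌊85.19/20⌋ = 4 → E; lat ⌊23.82/10⌋ = 2 → C.
Square (2°×1°, digits 0–9): lon ⌊5.19/2⌋ = 2; lat ⌊3.82/1⌋ = 3.

EC23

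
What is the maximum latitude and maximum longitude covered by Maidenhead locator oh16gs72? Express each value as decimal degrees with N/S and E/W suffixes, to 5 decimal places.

Field O=14, H=7: +14·20° lon, +7·10° lat → SW at lon 100°, lat -20°.
Square 1, 6: +1·2° lon, +6·1° lat → SW at lon 102°, lat -14°.
Subsquare g=6, s=18: +6·0.0833333° lon, +18·0.0416667° lat → SW at lon 102.5°, lat -13.25°.
Extended square 7, 2: +7·0.00833333° lon, +2·0.00416667° lat → SW at lon 102.558°, lat -13.2417°.
Cell spans 0.00833333° lon × 0.00416667° lat. NE corner is SW corner plus one full cell.
latitude 13.23750° S, longitude 102.56667° E.

13.23750° S, 102.56667° E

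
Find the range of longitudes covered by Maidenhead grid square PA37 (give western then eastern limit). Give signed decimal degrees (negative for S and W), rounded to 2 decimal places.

126.00, 128.00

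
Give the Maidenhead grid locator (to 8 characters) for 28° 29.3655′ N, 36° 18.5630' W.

HL18ul27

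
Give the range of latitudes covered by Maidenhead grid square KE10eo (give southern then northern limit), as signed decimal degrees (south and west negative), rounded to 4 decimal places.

-49.4167, -49.3750

Field K=10, E=4: +10·20° lon, +4·10° lat → SW at lon 20°, lat -50°.
Square 1, 0: +1·2° lon, +0·1° lat → SW at lon 22°, lat -50°.
Subsquare e=4, o=14: +4·0.0833333° lon, +14·0.0416667° lat → SW at lon 22.3333°, lat -49.4167°.
Cell spans 0.0833333° lon × 0.0416667° lat.
south -49.4167, north -49.3750.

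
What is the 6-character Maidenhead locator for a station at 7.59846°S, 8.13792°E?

JI42bj

Add 180° to longitude and 90° to latitude: 188.1379, 82.4015.
Field (20°×10°, letters A–R): lon ⌊188.1379/20⌋ = 9 → J; lat ⌊82.4015/10⌋ = 8 → I.
Square (2°×1°, digits 0–9): lon ⌊8.1379/2⌋ = 4; lat ⌊2.4015/1⌋ = 2.
Subsquare (5′×2.5′, letters a–x): lon ⌊0.1379/0.0833333⌋ = 1 → b; lat ⌊0.4015/0.0416667⌋ = 9 → j.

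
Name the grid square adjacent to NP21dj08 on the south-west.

NP21cj97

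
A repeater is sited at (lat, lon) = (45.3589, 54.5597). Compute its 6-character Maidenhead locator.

Shift to the Maidenhead origin (180°W, 90°S): lon 234.5597, lat 135.3589.
Field (20°×10°, letters A–R): lon ⌊234.5597/20⌋ = 11 → L; lat ⌊135.3589/10⌋ = 13 → N.
Square (2°×1°, digits 0–9): lon ⌊14.5597/2⌋ = 7; lat ⌊5.3589/1⌋ = 5.
Subsquare (5′×2.5′, letters a–x): lon ⌊0.5597/0.0833333⌋ = 6 → g; lat ⌊0.3589/0.0416667⌋ = 8 → i.

LN75gi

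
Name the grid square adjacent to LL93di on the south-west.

Longitude subsquare d = 3; −1 → 2 = c.
Latitude subsquare i = 8; −1 → 7 = h.

LL93ch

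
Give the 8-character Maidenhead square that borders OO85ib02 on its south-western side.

OO85hb91

Longitude extended square 0; −1 → -1, wraps to 9, carry into subsquare.
Longitude subsquare i = 8; −1 → 7 = h.
Latitude extended square 2; −1 → 1.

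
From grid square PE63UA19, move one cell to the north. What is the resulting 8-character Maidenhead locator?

Latitude extended square 9; +1 → 10, wraps to 0, carry into subsquare.
Latitude subsquare a = 0; +1 → 1 = b.
The longitude characters are unchanged.

PE63ub10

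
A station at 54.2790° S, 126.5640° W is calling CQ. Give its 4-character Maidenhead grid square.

CD65

Add 180° to longitude and 90° to latitude: 53.44, 35.72.
Field: lon ⌊53.44/20⌋ = 2 → C; lat ⌊35.72/10⌋ = 3 → D.
Square: lon ⌊13.44/2⌋ = 6; lat ⌊5.72/1⌋ = 5.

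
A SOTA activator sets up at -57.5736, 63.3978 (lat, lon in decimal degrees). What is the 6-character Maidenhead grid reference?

MD12qk

Offset from 180°W / 90°S: lon 243.3978°, lat 32.4264°.
Field (20°×10°, letters A–R): lon ⌊243.3978/20⌋ = 12 → M; lat ⌊32.4264/10⌋ = 3 → D.
Square (2°×1°, digits 0–9): lon ⌊3.3978/2⌋ = 1; lat ⌊2.4264/1⌋ = 2.
Subsquare (5′×2.5′, letters a–x): lon ⌊1.3978/0.0833333⌋ = 16 → q; lat ⌊0.4264/0.0416667⌋ = 10 → k.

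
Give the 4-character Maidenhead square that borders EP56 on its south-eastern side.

Longitude square 5; +1 → 6.
Latitude square 6; −1 → 5.

EP65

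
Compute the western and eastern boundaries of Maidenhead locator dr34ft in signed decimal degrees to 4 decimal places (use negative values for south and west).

-113.5833, -113.5000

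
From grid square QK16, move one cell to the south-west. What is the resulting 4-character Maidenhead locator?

Longitude square 1; −1 → 0.
Latitude square 6; −1 → 5.

QK05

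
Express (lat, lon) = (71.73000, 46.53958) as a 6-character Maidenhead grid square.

Offset from 180°W / 90°S: lon 226.5396°, lat 161.7300°.
Field (20°×10°, letters A–R): 226.5396/20 → 11 → L, 161.7300/10 → 16 → Q; chars LQ.
Square (2°×1°, digits 0–9): 6.5396/2 → 3, 1.7300/1 → 1; chars 31.
Subsquare (5′×2.5′, letters a–x): 0.5396/0.0833333 → 6 → g, 0.7300/0.0416667 → 17 → r; chars gr.

LQ31gr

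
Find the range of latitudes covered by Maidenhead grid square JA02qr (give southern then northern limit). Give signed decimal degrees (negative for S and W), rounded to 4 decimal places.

-87.2917, -87.2500

Field J=9, A=0: +9·20° lon, +0·10° lat → SW at lon 0°, lat -90°.
Square 0, 2: +0·2° lon, +2·1° lat → SW at lon 0°, lat -88°.
Subsquare q=16, r=17: +16·0.0833333° lon, +17·0.0416667° lat → SW at lon 1.33333°, lat -87.2917°.
Cell spans 0.0833333° lon × 0.0416667° lat.
south -87.2917, north -87.2500.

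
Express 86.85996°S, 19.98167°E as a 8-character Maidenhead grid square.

Offset from 180°W / 90°S: lon 199.98167°, lat 3.14004°.
Field: 199.98167/20 → 9 → J, 3.14004/10 → 0 → A; chars JA.
Square: 19.98167/2 → 9, 3.14004/1 → 3; chars 93.
Subsquare: 1.98167/0.0833333 → 23 → x, 0.14004/0.0416667 → 3 → d; chars xd.
Extended square: 0.06500/0.00833333 → 7, 0.01504/0.00416667 → 3; chars 73.

JA93xd73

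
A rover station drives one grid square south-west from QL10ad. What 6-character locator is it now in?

QL00xc

Longitude subsquare a = 0; −1 → -1, wraps to 23 = x, carry into square.
Longitude square 1; −1 → 0.
Latitude subsquare d = 3; −1 → 2 = c.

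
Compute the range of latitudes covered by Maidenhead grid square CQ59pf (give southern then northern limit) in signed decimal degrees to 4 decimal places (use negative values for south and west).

79.2083, 79.2500

Field C=2, Q=16: +2·20° lon, +16·10° lat → SW at lon -140°, lat 70°.
Square 5, 9: +5·2° lon, +9·1° lat → SW at lon -130°, lat 79°.
Subsquare p=15, f=5: +15·0.0833333° lon, +5·0.0416667° lat → SW at lon -128.75°, lat 79.2083°.
Cell spans 0.0833333° lon × 0.0416667° lat.
south 79.2083, north 79.2500.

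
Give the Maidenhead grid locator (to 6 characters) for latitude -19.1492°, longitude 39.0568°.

KH90mu

Offset from 180°W / 90°S: lon 219.0568°, lat 70.8508°.
Field (20°×10°, letters A–R): 219.0568/20 → 10 → K, 70.8508/10 → 7 → H; chars KH.
Square (2°×1°, digits 0–9): 19.0568/2 → 9, 0.8508/1 → 0; chars 90.
Subsquare (5′×2.5′, letters a–x): 1.0568/0.0833333 → 12 → m, 0.8508/0.0416667 → 20 → u; chars mu.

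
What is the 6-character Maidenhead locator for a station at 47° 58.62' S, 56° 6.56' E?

Add 180° to longitude and 90° to latitude: 236.1093, 42.0230.
Field (20°×10°, letters A–R): lon ⌊236.1093/20⌋ = 11 → L; lat ⌊42.0230/10⌋ = 4 → E.
Square (2°×1°, digits 0–9): lon ⌊16.1093/2⌋ = 8; lat ⌊2.0230/1⌋ = 2.
Subsquare (5′×2.5′, letters a–x): lon ⌊0.1093/0.0833333⌋ = 1 → b; lat ⌊0.0230/0.0416667⌋ = 0 → a.

LE82ba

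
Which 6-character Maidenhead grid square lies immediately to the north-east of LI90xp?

MI00aq

Longitude subsquare x = 23; +1 → 24, wraps to 0 = a, carry into square.
Longitude square 9; +1 → 10, wraps to 0, carry into field.
Longitude field L = 11; +1 → 12 = M.
Latitude subsquare p = 15; +1 → 16 = q.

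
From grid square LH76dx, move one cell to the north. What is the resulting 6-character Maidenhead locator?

LH77da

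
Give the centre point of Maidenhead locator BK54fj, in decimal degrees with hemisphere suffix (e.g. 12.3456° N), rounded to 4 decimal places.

14.3958° N, 149.5417° W

Field B=1, K=10: +1·20° lon, +10·10° lat → SW at lon -160°, lat 10°.
Square 5, 4: +5·2° lon, +4·1° lat → SW at lon -150°, lat 14°.
Subsquare f=5, j=9: +5·0.0833333° lon, +9·0.0416667° lat → SW at lon -149.583°, lat 14.375°.
Cell spans 0.0833333° lon × 0.0416667° lat. Centre is SW corner plus half of each.
latitude 14.3958° N, longitude 149.5417° W.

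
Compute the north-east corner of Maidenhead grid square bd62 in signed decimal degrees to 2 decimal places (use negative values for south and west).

-57.00, -146.00

Field B=1, D=3: +1·20° lon, +3·10° lat → SW at lon -160°, lat -60°.
Square 6, 2: +6·2° lon, +2·1° lat → SW at lon -148°, lat -58°.
Cell spans 2° lon × 1° lat. NE corner is SW corner plus one full cell.
latitude -57.00, longitude -146.00.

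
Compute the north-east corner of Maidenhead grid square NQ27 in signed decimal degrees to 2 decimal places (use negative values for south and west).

Field N=13, Q=16: +13·20° lon, +16·10° lat → SW at lon 80°, lat 70°.
Square 2, 7: +2·2° lon, +7·1° lat → SW at lon 84°, lat 77°.
Cell spans 2° lon × 1° lat. NE corner is SW corner plus one full cell.
latitude 78.00, longitude 86.00.

78.00, 86.00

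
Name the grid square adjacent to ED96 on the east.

FD06

Longitude square 9; +1 → 10, wraps to 0, carry into field.
Longitude field E = 4; +1 → 5 = F.
The latitude characters are unchanged.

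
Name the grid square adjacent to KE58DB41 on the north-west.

KE58db32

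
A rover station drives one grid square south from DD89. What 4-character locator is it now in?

Latitude square 9; −1 → 8.
The longitude characters are unchanged.

DD88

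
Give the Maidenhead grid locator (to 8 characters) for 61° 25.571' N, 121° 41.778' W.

Add 180° to longitude and 90° to latitude: 58.30370, 151.42618.
Field: 58.30370/20 → 2 → C, 151.42618/10 → 15 → P; chars CP.
Square: 18.30370/2 → 9, 1.42618/1 → 1; chars 91.
Subsquare: 0.30370/0.0833333 → 3 → d, 0.42618/0.0416667 → 10 → k; chars dk.
Extended square: 0.05370/0.00833333 → 6, 0.00952/0.00416667 → 2; chars 62.

CP91dk62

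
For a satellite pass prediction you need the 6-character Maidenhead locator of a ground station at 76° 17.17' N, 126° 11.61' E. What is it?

Offset from 180°W / 90°S: lon 306.1935°, lat 166.2862°.
Field: lon ⌊306.1935/20⌋ = 15 → P; lat ⌊166.2862/10⌋ = 16 → Q.
Square: lon ⌊6.1935/2⌋ = 3; lat ⌊6.2862/1⌋ = 6.
Subsquare: lon ⌊0.1935/0.0833333⌋ = 2 → c; lat ⌊0.2862/0.0416667⌋ = 6 → g.

PQ36cg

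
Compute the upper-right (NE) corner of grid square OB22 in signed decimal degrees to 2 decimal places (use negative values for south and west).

Field O=14, B=1: +14·20° lon, +1·10° lat → SW at lon 100°, lat -80°.
Square 2, 2: +2·2° lon, +2·1° lat → SW at lon 104°, lat -78°.
Cell spans 2° lon × 1° lat. NE corner is SW corner plus one full cell.
latitude -77.00, longitude 106.00.

-77.00, 106.00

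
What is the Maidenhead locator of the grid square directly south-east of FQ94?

GQ03

Longitude square 9; +1 → 10, wraps to 0, carry into field.
Longitude field F = 5; +1 → 6 = G.
Latitude square 4; −1 → 3.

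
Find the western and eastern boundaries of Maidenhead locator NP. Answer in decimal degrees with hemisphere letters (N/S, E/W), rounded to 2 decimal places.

Field N=13, P=15: +13·20° lon, +15·10° lat → SW at lon 80°, lat 60°.
Cell spans 20° lon × 10° lat.
west 80.00° E, east 100.00° E.

80.00° E, 100.00° E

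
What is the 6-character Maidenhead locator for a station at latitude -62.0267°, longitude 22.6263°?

Offset from 180°W / 90°S: lon 202.6263°, lat 27.9733°.
Field: lon ⌊202.6263/20⌋ = 10 → K; lat ⌊27.9733/10⌋ = 2 → C.
Square: lon ⌊2.6263/2⌋ = 1; lat ⌊7.9733/1⌋ = 7.
Subsquare: lon ⌊0.6263/0.0833333⌋ = 7 → h; lat ⌊0.9733/0.0416667⌋ = 23 → x.

KC17hx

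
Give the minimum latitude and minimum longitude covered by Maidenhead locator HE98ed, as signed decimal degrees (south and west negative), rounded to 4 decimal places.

-41.8750, -21.6667

Field H=7, E=4: +7·20° lon, +4·10° lat → SW at lon -40°, lat -50°.
Square 9, 8: +9·2° lon, +8·1° lat → SW at lon -22°, lat -42°.
Subsquare e=4, d=3: +4·0.0833333° lon, +3·0.0416667° lat → SW at lon -21.6667°, lat -41.875°.
latitude -41.8750, longitude -21.6667.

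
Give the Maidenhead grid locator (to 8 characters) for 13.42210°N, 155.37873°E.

Offset from 180°W / 90°S: lon 335.37873°, lat 103.42210°.
Field: lon ⌊335.37873/20⌋ = 16 → Q; lat ⌊103.42210/10⌋ = 10 → K.
Square: lon ⌊15.37873/2⌋ = 7; lat ⌊3.42210/1⌋ = 3.
Subsquare: lon ⌊1.37873/0.0833333⌋ = 16 → q; lat ⌊0.42210/0.0416667⌋ = 10 → k.
Extended square: lon ⌊0.04540/0.00833333⌋ = 5; lat ⌊0.00543/0.00416667⌋ = 1.

QK73qk51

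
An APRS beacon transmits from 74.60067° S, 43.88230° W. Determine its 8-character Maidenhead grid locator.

GB85bj45

Shift to the Maidenhead origin (180°W, 90°S): lon 136.11770, lat 15.39933.
Field (20°×10°, letters A–R): 136.11770/20 → 6 → G, 15.39933/10 → 1 → B; chars GB.
Square (2°×1°, digits 0–9): 16.11770/2 → 8, 5.39933/1 → 5; chars 85.
Subsquare (5′×2.5′, letters a–x): 0.11770/0.0833333 → 1 → b, 0.39933/0.0416667 → 9 → j; chars bj.
Extended square (30″×15″, digits 0–9): 0.03437/0.00833333 → 4, 0.02433/0.00416667 → 5; chars 45.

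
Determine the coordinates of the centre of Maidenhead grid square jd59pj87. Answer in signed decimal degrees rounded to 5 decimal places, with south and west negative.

-50.59375, 11.32083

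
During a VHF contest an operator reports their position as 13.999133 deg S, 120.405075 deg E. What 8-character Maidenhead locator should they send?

PH06ea80

Shift to the Maidenhead origin (180°W, 90°S): lon 300.40508, lat 76.00087.
Field (20°×10°, letters A–R): lon ⌊300.40508/20⌋ = 15 → P; lat ⌊76.00087/10⌋ = 7 → H.
Square (2°×1°, digits 0–9): lon ⌊0.40508/2⌋ = 0; lat ⌊6.00087/1⌋ = 6.
Subsquare (5′×2.5′, letters a–x): lon ⌊0.40508/0.0833333⌋ = 4 → e; lat ⌊0.00087/0.0416667⌋ = 0 → a.
Extended square (30″×15″, digits 0–9): lon ⌊0.07174/0.00833333⌋ = 8; lat ⌊0.00087/0.00416667⌋ = 0.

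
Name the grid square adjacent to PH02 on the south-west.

Longitude square 0; −1 → -1, wraps to 9, carry into field.
Longitude field P = 15; −1 → 14 = O.
Latitude square 2; −1 → 1.

OH91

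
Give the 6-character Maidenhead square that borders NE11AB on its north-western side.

NE01xc

Longitude subsquare a = 0; −1 → -1, wraps to 23 = x, carry into square.
Longitude square 1; −1 → 0.
Latitude subsquare b = 1; +1 → 2 = c.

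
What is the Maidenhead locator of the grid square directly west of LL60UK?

LL60tk

Longitude subsquare u = 20; −1 → 19 = t.
The latitude characters are unchanged.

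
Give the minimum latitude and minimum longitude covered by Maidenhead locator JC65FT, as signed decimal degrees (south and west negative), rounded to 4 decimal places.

Field J=9, C=2: +9·20° lon, +2·10° lat → SW at lon 0°, lat -70°.
Square 6, 5: +6·2° lon, +5·1° lat → SW at lon 12°, lat -65°.
Subsquare f=5, t=19: +5·0.0833333° lon, +19·0.0416667° lat → SW at lon 12.4167°, lat -64.2083°.
latitude -64.2083, longitude 12.4167.

-64.2083, 12.4167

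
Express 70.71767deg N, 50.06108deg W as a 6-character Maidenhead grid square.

GQ40xr

Offset from 180°W / 90°S: lon 129.9389°, lat 160.7177°.
Field: 129.9389/20 → 6 → G, 160.7177/10 → 16 → Q; chars GQ.
Square: 9.9389/2 → 4, 0.7177/1 → 0; chars 40.
Subsquare: 1.9389/0.0833333 → 23 → x, 0.7177/0.0416667 → 17 → r; chars xr.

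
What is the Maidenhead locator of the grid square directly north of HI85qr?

Latitude subsquare r = 17; +1 → 18 = s.
The longitude characters are unchanged.

HI85qs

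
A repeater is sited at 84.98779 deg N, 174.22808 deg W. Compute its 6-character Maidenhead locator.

AR24vx

Offset from 180°W / 90°S: lon 5.7719°, lat 174.9878°.
Field: 5.7719/20 → 0 → A, 174.9878/10 → 17 → R; chars AR.
Square: 5.7719/2 → 2, 4.9878/1 → 4; chars 24.
Subsquare: 1.7719/0.0833333 → 21 → v, 0.9878/0.0416667 → 23 → x; chars vx.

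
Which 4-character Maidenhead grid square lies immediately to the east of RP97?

AP07

Longitude square 9; +1 → 10, wraps to 0, carry into field.
Longitude field R = 17; +1 → 18, wraps to 0 = A, wrapping around the antimeridian.
The latitude characters are unchanged.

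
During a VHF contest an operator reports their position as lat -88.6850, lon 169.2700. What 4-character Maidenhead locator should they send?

RA41

Offset from 180°W / 90°S: lon 349.27°, lat 1.31°.
Field (20°×10°, letters A–R): lon ⌊349.27/20⌋ = 17 → R; lat ⌊1.31/10⌋ = 0 → A.
Square (2°×1°, digits 0–9): lon ⌊9.27/2⌋ = 4; lat ⌊1.31/1⌋ = 1.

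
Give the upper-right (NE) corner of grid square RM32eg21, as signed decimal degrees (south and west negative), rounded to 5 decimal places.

Field R=17, M=12: +17·20° lon, +12·10° lat → SW at lon 160°, lat 30°.
Square 3, 2: +3·2° lon, +2·1° lat → SW at lon 166°, lat 32°.
Subsquare e=4, g=6: +4·0.0833333° lon, +6·0.0416667° lat → SW at lon 166.333°, lat 32.25°.
Extended square 2, 1: +2·0.00833333° lon, +1·0.00416667° lat → SW at lon 166.35°, lat 32.2542°.
Cell spans 0.00833333° lon × 0.00416667° lat. NE corner is SW corner plus one full cell.
latitude 32.25833, longitude 166.35833.

32.25833, 166.35833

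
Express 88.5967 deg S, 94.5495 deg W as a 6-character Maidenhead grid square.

EA21rj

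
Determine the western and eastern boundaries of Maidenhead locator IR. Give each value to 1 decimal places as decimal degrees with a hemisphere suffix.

Field I=8, R=17: +8·20° lon, +17·10° lat → SW at lon -20°, lat 80°.
Cell spans 20° lon × 10° lat.
west 20.0° W, east 0.0° E.

20.0° W, 0.0° E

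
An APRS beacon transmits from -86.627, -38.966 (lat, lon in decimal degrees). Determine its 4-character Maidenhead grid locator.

Shift to the Maidenhead origin (180°W, 90°S): lon 141.03, lat 3.37.
Field: lon ⌊141.03/20⌋ = 7 → H; lat ⌊3.37/10⌋ = 0 → A.
Square: lon ⌊1.03/2⌋ = 0; lat ⌊3.37/1⌋ = 3.

HA03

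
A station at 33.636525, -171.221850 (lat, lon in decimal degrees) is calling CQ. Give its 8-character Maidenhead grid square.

Shift to the Maidenhead origin (180°W, 90°S): lon 8.77815, lat 123.63653.
Field: lon ⌊8.77815/20⌋ = 0 → A; lat ⌊123.63653/10⌋ = 12 → M.
Square: lon ⌊8.77815/2⌋ = 4; lat ⌊3.63653/1⌋ = 3.
Subsquare: lon ⌊0.77815/0.0833333⌋ = 9 → j; lat ⌊0.63653/0.0416667⌋ = 15 → p.
Extended square: lon ⌊0.02815/0.00833333⌋ = 3; lat ⌊0.01153/0.00416667⌋ = 2.

AM43jp32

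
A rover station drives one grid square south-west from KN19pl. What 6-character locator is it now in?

KN19ok

Longitude subsquare p = 15; −1 → 14 = o.
Latitude subsquare l = 11; −1 → 10 = k.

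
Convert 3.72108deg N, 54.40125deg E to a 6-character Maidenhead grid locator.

Add 180° to longitude and 90° to latitude: 234.4013, 93.7211.
Field: 234.4013/20 → 11 → L, 93.7211/10 → 9 → J; chars LJ.
Square: 14.4013/2 → 7, 3.7211/1 → 3; chars 73.
Subsquare: 0.4013/0.0833333 → 4 → e, 0.7211/0.0416667 → 17 → r; chars er.

LJ73er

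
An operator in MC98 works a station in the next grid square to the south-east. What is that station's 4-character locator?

NC07

Longitude square 9; +1 → 10, wraps to 0, carry into field.
Longitude field M = 12; +1 → 13 = N.
Latitude square 8; −1 → 7.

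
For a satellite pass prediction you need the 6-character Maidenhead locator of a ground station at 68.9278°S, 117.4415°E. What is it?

OC81rb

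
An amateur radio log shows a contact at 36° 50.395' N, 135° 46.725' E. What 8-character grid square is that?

PM76vu31

Shift to the Maidenhead origin (180°W, 90°S): lon 315.77875, lat 126.83992.
Field (20°×10°, letters A–R): lon ⌊315.77875/20⌋ = 15 → P; lat ⌊126.83992/10⌋ = 12 → M.
Square (2°×1°, digits 0–9): lon ⌊15.77875/2⌋ = 7; lat ⌊6.83992/1⌋ = 6.
Subsquare (5′×2.5′, letters a–x): lon ⌊1.77875/0.0833333⌋ = 21 → v; lat ⌊0.83992/0.0416667⌋ = 20 → u.
Extended square (30″×15″, digits 0–9): lon ⌊0.02875/0.00833333⌋ = 3; lat ⌊0.00658/0.00416667⌋ = 1.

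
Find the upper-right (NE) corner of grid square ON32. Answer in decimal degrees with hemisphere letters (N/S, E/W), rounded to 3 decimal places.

43.000° N, 108.000° E

Field O=14, N=13: +14·20° lon, +13·10° lat → SW at lon 100°, lat 40°.
Square 3, 2: +3·2° lon, +2·1° lat → SW at lon 106°, lat 42°.
Cell spans 2° lon × 1° lat. NE corner is SW corner plus one full cell.
latitude 43.000° N, longitude 108.000° E.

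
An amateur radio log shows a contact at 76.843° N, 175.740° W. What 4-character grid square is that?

Offset from 180°W / 90°S: lon 4.26°, lat 166.84°.
Field: 4.26/20 → 0 → A, 166.84/10 → 16 → Q; chars AQ.
Square: 4.26/2 → 2, 6.84/1 → 6; chars 26.

AQ26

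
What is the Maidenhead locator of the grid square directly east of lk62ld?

Longitude subsquare l = 11; +1 → 12 = m.
The latitude characters are unchanged.

LK62md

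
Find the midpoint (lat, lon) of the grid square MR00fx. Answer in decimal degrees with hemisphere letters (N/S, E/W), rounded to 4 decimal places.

80.9792° N, 60.4583° E

Field M=12, R=17: +12·20° lon, +17·10° lat → SW at lon 60°, lat 80°.
Square 0, 0: +0·2° lon, +0·1° lat → SW at lon 60°, lat 80°.
Subsquare f=5, x=23: +5·0.0833333° lon, +23·0.0416667° lat → SW at lon 60.4167°, lat 80.9583°.
Cell spans 0.0833333° lon × 0.0416667° lat. Centre is SW corner plus half of each.
latitude 80.9792° N, longitude 60.4583° E.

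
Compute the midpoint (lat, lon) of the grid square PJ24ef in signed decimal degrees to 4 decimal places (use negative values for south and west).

4.2292, 124.3750

Field P=15, J=9: +15·20° lon, +9·10° lat → SW at lon 120°, lat 0°.
Square 2, 4: +2·2° lon, +4·1° lat → SW at lon 124°, lat 4°.
Subsquare e=4, f=5: +4·0.0833333° lon, +5·0.0416667° lat → SW at lon 124.333°, lat 4.20833°.
Cell spans 0.0833333° lon × 0.0416667° lat. Centre is SW corner plus half of each.
latitude 4.2292, longitude 124.3750.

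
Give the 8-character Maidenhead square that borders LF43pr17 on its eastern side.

Longitude extended square 1; +1 → 2.
The latitude characters are unchanged.

LF43pr27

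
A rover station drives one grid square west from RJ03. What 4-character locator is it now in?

QJ93

Longitude square 0; −1 → -1, wraps to 9, carry into field.
Longitude field R = 17; −1 → 16 = Q.
The latitude characters are unchanged.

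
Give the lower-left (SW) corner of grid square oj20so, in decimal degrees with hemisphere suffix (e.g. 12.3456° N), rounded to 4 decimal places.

Field O=14, J=9: +14·20° lon, +9·10° lat → SW at lon 100°, lat 0°.
Square 2, 0: +2·2° lon, +0·1° lat → SW at lon 104°, lat 0°.
Subsquare s=18, o=14: +18·0.0833333° lon, +14·0.0416667° lat → SW at lon 105.5°, lat 0.583333°.
latitude 0.5833° N, longitude 105.5000° E.

0.5833° N, 105.5000° E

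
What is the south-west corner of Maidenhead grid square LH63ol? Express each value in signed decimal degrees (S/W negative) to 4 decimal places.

-16.5417, 53.1667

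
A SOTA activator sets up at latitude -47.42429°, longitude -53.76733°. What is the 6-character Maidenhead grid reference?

GE32cn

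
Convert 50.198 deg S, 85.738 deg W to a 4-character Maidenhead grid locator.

Shift to the Maidenhead origin (180°W, 90°S): lon 94.26, lat 39.80.
Field (20°×10°, letters A–R): lon ⌊94.26/20⌋ = 4 → E; lat ⌊39.80/10⌋ = 3 → D.
Square (2°×1°, digits 0–9): lon ⌊14.26/2⌋ = 7; lat ⌊9.80/1⌋ = 9.

ED79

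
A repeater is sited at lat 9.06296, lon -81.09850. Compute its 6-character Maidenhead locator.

Add 180° to longitude and 90° to latitude: 98.9015, 99.0630.
Field: 98.9015/20 → 4 → E, 99.0630/10 → 9 → J; chars EJ.
Square: 18.9015/2 → 9, 9.0630/1 → 9; chars 99.
Subsquare: 0.9015/0.0833333 → 10 → k, 0.0630/0.0416667 → 1 → b; chars kb.

EJ99kb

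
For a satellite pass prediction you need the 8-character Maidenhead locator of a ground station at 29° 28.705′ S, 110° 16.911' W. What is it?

DG40um65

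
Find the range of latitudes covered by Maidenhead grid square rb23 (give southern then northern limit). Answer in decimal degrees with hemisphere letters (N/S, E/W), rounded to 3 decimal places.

Field R=17, B=1: +17·20° lon, +1·10° lat → SW at lon 160°, lat -80°.
Square 2, 3: +2·2° lon, +3·1° lat → SW at lon 164°, lat -77°.
Cell spans 2° lon × 1° lat.
south 77.000° S, north 76.000° S.

77.000° S, 76.000° S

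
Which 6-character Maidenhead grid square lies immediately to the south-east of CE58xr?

Longitude subsquare x = 23; +1 → 24, wraps to 0 = a, carry into square.
Longitude square 5; +1 → 6.
Latitude subsquare r = 17; −1 → 16 = q.

CE68aq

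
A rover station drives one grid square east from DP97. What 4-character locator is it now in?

EP07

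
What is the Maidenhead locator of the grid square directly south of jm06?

JM05

Latitude square 6; −1 → 5.
The longitude characters are unchanged.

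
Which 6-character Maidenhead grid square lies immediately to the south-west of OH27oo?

Longitude subsquare o = 14; −1 → 13 = n.
Latitude subsquare o = 14; −1 → 13 = n.

OH27nn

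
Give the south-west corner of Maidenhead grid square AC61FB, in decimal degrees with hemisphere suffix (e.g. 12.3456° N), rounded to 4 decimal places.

68.9583° S, 167.5833° W

Field A=0, C=2: +0·20° lon, +2·10° lat → SW at lon -180°, lat -70°.
Square 6, 1: +6·2° lon, +1·1° lat → SW at lon -168°, lat -69°.
Subsquare f=5, b=1: +5·0.0833333° lon, +1·0.0416667° lat → SW at lon -167.583°, lat -68.9583°.
latitude 68.9583° S, longitude 167.5833° W.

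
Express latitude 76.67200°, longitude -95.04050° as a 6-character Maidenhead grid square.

Offset from 180°W / 90°S: lon 84.9595°, lat 166.6720°.
Field (20°×10°, letters A–R): 84.9595/20 → 4 → E, 166.6720/10 → 16 → Q; chars EQ.
Square (2°×1°, digits 0–9): 4.9595/2 → 2, 6.6720/1 → 6; chars 26.
Subsquare (5′×2.5′, letters a–x): 0.9595/0.0833333 → 11 → l, 0.6720/0.0416667 → 16 → q; chars lq.

EQ26lq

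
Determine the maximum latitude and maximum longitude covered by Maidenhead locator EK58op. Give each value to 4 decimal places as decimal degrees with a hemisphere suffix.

Field E=4, K=10: +4·20° lon, +10·10° lat → SW at lon -100°, lat 10°.
Square 5, 8: +5·2° lon, +8·1° lat → SW at lon -90°, lat 18°.
Subsquare o=14, p=15: +14·0.0833333° lon, +15·0.0416667° lat → SW at lon -88.8333°, lat 18.625°.
Cell spans 0.0833333° lon × 0.0416667° lat. NE corner is SW corner plus one full cell.
latitude 18.6667° N, longitude 88.7500° W.

18.6667° N, 88.7500° W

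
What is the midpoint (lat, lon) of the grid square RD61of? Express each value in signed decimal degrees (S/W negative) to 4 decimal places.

Field R=17, D=3: +17·20° lon, +3·10° lat → SW at lon 160°, lat -60°.
Square 6, 1: +6·2° lon, +1·1° lat → SW at lon 172°, lat -59°.
Subsquare o=14, f=5: +14·0.0833333° lon, +5·0.0416667° lat → SW at lon 173.167°, lat -58.7917°.
Cell spans 0.0833333° lon × 0.0416667° lat. Centre is SW corner plus half of each.
latitude -58.7708, longitude 173.2083.

-58.7708, 173.2083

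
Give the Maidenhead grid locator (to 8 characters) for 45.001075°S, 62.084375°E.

ME14bx09

Offset from 180°W / 90°S: lon 242.08437°, lat 44.99892°.
Field: 242.08437/20 → 12 → M, 44.99892/10 → 4 → E; chars ME.
Square: 2.08437/2 → 1, 4.99892/1 → 4; chars 14.
Subsquare: 0.08437/0.0833333 → 1 → b, 0.99892/0.0416667 → 23 → x; chars bx.
Extended square: 0.00104/0.00833333 → 0, 0.04059/0.00416667 → 9; chars 09.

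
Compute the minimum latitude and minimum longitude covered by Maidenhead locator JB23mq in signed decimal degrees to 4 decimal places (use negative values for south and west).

Field J=9, B=1: +9·20° lon, +1·10° lat → SW at lon 0°, lat -80°.
Square 2, 3: +2·2° lon, +3·1° lat → SW at lon 4°, lat -77°.
Subsquare m=12, q=16: +12·0.0833333° lon, +16·0.0416667° lat → SW at lon 5°, lat -76.3333°.
latitude -76.3333, longitude 5.0000.

-76.3333, 5.0000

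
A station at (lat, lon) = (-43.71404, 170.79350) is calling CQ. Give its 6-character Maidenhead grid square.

RE56jg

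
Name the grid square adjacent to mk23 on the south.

MK22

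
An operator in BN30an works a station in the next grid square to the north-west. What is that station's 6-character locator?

BN20xo

Longitude subsquare a = 0; −1 → -1, wraps to 23 = x, carry into square.
Longitude square 3; −1 → 2.
Latitude subsquare n = 13; +1 → 14 = o.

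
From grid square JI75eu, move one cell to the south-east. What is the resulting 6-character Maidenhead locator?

JI75ft

Longitude subsquare e = 4; +1 → 5 = f.
Latitude subsquare u = 20; −1 → 19 = t.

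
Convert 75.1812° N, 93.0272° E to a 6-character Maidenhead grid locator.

NQ65me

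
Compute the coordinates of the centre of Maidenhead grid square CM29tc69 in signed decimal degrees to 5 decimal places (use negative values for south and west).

39.12292, -134.36250

Field C=2, M=12: +2·20° lon, +12·10° lat → SW at lon -140°, lat 30°.
Square 2, 9: +2·2° lon, +9·1° lat → SW at lon -136°, lat 39°.
Subsquare t=19, c=2: +19·0.0833333° lon, +2·0.0416667° lat → SW at lon -134.417°, lat 39.0833°.
Extended square 6, 9: +6·0.00833333° lon, +9·0.00416667° lat → SW at lon -134.367°, lat 39.1208°.
Cell spans 0.00833333° lon × 0.00416667° lat. Centre is SW corner plus half of each.
latitude 39.12292, longitude -134.36250.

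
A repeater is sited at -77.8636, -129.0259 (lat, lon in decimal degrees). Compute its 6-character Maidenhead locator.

CB52ld

Add 180° to longitude and 90° to latitude: 50.9741, 12.1364.
Field: lon ⌊50.9741/20⌋ = 2 → C; lat ⌊12.1364/10⌋ = 1 → B.
Square: lon ⌊10.9741/2⌋ = 5; lat ⌊2.1364/1⌋ = 2.
Subsquare: lon ⌊0.9741/0.0833333⌋ = 11 → l; lat ⌊0.1364/0.0416667⌋ = 3 → d.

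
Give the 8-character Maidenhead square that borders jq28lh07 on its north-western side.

JQ28kh98

Longitude extended square 0; −1 → -1, wraps to 9, carry into subsquare.
Longitude subsquare l = 11; −1 → 10 = k.
Latitude extended square 7; +1 → 8.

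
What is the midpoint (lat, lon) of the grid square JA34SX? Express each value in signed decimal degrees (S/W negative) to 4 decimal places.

-85.0208, 7.5417

Field J=9, A=0: +9·20° lon, +0·10° lat → SW at lon 0°, lat -90°.
Square 3, 4: +3·2° lon, +4·1° lat → SW at lon 6°, lat -86°.
Subsquare s=18, x=23: +18·0.0833333° lon, +23·0.0416667° lat → SW at lon 7.5°, lat -85.0417°.
Cell spans 0.0833333° lon × 0.0416667° lat. Centre is SW corner plus half of each.
latitude -85.0208, longitude 7.5417.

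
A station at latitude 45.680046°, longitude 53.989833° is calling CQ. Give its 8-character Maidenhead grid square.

Add 180° to longitude and 90° to latitude: 233.98983, 135.68005.
Field: 233.98983/20 → 11 → L, 135.68005/10 → 13 → N; chars LN.
Square: 13.98983/2 → 6, 5.68005/1 → 5; chars 65.
Subsquare: 1.98983/0.0833333 → 23 → x, 0.68005/0.0416667 → 16 → q; chars xq.
Extended square: 0.07317/0.00833333 → 8, 0.01338/0.00416667 → 3; chars 83.

LN65xq83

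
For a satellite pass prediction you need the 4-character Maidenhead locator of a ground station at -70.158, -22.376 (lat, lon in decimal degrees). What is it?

HB89

Shift to the Maidenhead origin (180°W, 90°S): lon 157.62, lat 19.84.
Field: lon ⌊157.62/20⌋ = 7 → H; lat ⌊19.84/10⌋ = 1 → B.
Square: lon ⌊17.62/2⌋ = 8; lat ⌊9.84/1⌋ = 9.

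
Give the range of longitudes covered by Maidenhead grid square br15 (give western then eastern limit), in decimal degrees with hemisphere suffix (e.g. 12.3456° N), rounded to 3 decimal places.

Field B=1, R=17: +1·20° lon, +17·10° lat → SW at lon -160°, lat 80°.
Square 1, 5: +1·2° lon, +5·1° lat → SW at lon -158°, lat 85°.
Cell spans 2° lon × 1° lat.
west 158.000° W, east 156.000° W.

158.000° W, 156.000° W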